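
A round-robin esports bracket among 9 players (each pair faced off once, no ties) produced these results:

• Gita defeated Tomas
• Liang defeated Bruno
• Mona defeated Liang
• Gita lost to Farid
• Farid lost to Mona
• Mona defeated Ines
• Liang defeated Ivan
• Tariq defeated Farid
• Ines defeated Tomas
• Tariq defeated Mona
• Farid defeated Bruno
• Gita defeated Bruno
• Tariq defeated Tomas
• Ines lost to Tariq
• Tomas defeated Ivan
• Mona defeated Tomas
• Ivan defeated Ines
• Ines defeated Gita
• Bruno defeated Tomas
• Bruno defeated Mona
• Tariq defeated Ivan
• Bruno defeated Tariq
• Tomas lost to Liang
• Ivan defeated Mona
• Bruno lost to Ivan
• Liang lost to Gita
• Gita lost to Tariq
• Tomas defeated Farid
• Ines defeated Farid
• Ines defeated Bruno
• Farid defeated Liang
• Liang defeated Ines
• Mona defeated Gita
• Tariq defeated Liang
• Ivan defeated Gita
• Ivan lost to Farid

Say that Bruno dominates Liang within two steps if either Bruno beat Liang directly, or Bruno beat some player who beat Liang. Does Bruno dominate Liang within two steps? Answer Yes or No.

Yes

Bruno did not beat Liang directly.
Bruno beat Mona, Tariq, Tomas. Of those, Mona beat Liang.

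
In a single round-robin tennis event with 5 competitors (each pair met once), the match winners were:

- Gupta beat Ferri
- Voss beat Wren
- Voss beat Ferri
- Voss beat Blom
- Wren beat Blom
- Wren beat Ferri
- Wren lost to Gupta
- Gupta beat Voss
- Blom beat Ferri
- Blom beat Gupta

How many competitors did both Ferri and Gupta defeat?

0

Ferri beat: no one.
Gupta beat: Wren, Voss, Ferri.
No one was beaten by both.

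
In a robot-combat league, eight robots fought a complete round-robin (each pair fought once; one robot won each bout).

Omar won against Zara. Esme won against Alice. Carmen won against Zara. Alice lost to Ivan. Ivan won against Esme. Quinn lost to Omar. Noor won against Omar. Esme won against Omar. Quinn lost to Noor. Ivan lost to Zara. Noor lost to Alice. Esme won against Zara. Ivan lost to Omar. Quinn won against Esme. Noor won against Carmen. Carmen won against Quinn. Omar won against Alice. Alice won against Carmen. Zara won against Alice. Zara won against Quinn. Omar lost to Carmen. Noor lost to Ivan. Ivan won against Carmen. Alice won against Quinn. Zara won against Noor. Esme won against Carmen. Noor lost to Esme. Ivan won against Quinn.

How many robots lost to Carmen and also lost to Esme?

Carmen beat: Zara, Quinn, Omar.
Esme beat: Zara, Omar, Alice, Carmen, Noor.
Both beat: Zara, Omar — 2.

2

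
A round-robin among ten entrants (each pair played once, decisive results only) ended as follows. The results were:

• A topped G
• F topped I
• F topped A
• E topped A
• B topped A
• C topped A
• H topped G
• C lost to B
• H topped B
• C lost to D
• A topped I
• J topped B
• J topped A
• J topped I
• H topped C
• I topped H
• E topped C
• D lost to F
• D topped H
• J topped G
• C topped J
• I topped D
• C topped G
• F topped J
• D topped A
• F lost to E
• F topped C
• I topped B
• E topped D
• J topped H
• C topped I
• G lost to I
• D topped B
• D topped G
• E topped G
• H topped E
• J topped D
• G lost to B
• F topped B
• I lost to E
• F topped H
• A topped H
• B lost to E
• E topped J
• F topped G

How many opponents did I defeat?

I's results: beat B, D, G, H; lost to A, C, E, F, J.
That is 4 wins.

4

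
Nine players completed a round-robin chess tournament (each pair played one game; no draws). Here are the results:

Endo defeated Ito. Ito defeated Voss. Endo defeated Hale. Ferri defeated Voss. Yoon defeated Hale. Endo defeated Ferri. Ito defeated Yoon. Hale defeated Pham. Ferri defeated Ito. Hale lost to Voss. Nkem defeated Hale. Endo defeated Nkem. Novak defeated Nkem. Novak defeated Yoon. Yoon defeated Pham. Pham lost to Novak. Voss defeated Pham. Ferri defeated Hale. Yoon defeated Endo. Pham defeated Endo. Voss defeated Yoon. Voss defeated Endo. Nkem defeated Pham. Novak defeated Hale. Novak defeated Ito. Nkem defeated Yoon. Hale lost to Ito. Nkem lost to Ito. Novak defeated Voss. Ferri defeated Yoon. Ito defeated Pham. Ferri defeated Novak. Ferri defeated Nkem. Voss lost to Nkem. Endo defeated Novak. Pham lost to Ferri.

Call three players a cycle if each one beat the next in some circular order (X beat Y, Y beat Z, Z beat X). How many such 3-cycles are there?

Win totals: Novak 6, Nkem 4, Endo 5, Yoon 3, Ferri 7, Voss 4, Ito 5, Hale 1, Pham 1.
A player with w wins dominates both others in C(w,2) triples; summing gives 15 + 6 + 10 + 3 + 21 + 6 + 10 + 0 + 0 = 71 transitive triples.
Total triples C(9,3) = 84, so cyclic triples = 84 − 71 = 13.

13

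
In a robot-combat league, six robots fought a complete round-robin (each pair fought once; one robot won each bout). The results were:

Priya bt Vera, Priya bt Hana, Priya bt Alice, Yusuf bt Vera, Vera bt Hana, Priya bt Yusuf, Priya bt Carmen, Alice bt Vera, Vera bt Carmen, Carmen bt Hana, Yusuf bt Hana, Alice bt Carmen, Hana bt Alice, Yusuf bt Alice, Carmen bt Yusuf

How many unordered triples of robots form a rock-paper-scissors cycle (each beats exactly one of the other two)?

Of the C(6,3) = 20 triples, the cyclic ones are: {Hana, Carmen, Alice}; {Hana, Alice, Vera}; {Carmen, Yusuf, Alice}; {Carmen, Yusuf, Vera}.
That is 4.

4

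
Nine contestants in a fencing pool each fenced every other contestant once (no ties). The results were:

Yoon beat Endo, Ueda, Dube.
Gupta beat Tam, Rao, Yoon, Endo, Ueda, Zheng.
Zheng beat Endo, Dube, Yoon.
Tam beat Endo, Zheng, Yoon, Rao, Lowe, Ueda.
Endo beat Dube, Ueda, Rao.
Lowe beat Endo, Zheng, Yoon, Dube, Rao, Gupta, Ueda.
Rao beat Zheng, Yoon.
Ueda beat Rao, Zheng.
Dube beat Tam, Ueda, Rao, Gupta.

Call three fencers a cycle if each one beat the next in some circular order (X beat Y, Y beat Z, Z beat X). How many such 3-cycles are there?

16

Win totals: Endo 3, Rao 2, Ueda 2, Dube 4, Gupta 6, Yoon 3, Zheng 3, Tam 6, Lowe 7.
A fencer with w wins dominates both others in C(w,2) triples; summing gives 3 + 1 + 1 + 6 + 15 + 3 + 3 + 15 + 21 = 68 transitive triples.
Total triples C(9,3) = 84, so cyclic triples = 84 − 68 = 16.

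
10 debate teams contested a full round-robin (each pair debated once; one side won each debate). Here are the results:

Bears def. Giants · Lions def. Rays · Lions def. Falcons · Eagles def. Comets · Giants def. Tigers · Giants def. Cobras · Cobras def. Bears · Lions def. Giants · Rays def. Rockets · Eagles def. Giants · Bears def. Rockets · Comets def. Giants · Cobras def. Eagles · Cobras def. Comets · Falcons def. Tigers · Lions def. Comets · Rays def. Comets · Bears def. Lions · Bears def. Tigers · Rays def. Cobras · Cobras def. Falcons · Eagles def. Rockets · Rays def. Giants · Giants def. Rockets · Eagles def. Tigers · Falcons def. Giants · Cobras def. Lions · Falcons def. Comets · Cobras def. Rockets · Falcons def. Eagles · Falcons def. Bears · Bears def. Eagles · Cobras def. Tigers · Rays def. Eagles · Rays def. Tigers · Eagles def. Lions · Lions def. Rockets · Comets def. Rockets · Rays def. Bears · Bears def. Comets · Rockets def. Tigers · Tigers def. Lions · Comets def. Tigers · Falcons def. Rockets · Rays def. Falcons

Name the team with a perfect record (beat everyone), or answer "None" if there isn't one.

None

Highest win total is Rays with 8 (out of 9 possible).
Rays lost to Lions, so no team went undefeated.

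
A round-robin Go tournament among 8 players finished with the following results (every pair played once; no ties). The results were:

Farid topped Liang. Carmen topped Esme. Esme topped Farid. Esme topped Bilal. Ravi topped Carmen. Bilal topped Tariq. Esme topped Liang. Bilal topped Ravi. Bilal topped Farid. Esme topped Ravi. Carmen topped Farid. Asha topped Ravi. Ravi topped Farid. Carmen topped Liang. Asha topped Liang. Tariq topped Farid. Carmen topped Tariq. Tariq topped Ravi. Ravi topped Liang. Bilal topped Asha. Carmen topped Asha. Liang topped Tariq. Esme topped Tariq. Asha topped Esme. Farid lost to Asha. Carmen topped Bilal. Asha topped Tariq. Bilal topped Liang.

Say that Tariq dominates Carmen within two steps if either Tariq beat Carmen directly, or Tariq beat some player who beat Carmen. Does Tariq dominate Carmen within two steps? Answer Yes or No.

Tariq did not beat Carmen directly.
Tariq beat Farid, Ravi. Of those, Ravi beat Carmen.

Yes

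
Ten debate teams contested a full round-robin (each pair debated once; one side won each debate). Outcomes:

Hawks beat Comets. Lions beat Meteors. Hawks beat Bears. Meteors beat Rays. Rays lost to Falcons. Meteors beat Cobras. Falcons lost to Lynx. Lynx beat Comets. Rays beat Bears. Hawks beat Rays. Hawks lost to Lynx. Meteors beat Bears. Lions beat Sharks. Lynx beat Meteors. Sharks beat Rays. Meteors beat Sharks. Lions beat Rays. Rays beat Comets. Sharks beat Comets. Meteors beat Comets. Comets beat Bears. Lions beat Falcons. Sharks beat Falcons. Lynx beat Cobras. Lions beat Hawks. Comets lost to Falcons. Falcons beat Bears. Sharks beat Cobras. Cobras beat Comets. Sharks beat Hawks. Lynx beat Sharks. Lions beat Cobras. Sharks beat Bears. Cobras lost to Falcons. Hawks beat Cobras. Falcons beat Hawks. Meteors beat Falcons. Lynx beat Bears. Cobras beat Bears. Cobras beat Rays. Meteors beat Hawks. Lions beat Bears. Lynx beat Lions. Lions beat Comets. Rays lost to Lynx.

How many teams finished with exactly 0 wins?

1

Win totals: Comets 1, Rays 2, Bears 0, Sharks 6, Cobras 3, Hawks 4, Meteors 7, Lions 8, Falcons 5, Lynx 9.
Exactly 0: Bears — 1 team.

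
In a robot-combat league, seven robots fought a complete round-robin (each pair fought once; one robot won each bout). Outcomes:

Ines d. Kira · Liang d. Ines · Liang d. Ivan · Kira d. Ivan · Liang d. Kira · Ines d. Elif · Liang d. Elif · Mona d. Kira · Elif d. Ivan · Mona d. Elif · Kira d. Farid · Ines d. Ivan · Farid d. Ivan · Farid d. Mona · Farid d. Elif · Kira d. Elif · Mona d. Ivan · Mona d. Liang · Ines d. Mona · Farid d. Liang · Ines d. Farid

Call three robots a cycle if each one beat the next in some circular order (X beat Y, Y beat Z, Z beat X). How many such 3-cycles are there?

4

Win totals: Mona 4, Ines 5, Elif 1, Liang 4, Ivan 0, Farid 4, Kira 3.
A robot with w wins dominates both others in C(w,2) triples; summing gives 6 + 10 + 0 + 6 + 0 + 6 + 3 = 31 transitive triples.
Total triples C(7,3) = 35, so cyclic triples = 35 − 31 = 4.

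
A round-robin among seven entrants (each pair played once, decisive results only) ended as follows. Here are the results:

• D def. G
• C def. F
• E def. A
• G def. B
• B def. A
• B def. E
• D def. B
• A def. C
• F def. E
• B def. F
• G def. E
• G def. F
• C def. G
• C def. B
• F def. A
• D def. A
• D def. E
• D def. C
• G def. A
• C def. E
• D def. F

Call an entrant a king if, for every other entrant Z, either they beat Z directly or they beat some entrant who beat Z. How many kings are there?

1

A cannot reach D in two steps.
B cannot reach D, G in two steps.
C cannot reach D in two steps.
D reaches everyone (king).
E cannot reach B, D, F, G in two steps.
F cannot reach B, D, G in two steps.
G cannot reach D in two steps.
Kings: D — 1.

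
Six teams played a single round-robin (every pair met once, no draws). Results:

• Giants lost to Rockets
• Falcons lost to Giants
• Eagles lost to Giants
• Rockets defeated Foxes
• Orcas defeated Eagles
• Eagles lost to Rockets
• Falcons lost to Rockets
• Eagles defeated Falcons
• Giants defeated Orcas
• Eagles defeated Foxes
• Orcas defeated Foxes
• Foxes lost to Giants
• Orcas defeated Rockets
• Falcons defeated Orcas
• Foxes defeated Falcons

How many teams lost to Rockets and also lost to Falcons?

0

Rockets beat: Eagles, Giants, Foxes, Falcons.
Falcons beat: Orcas.
No one was beaten by both.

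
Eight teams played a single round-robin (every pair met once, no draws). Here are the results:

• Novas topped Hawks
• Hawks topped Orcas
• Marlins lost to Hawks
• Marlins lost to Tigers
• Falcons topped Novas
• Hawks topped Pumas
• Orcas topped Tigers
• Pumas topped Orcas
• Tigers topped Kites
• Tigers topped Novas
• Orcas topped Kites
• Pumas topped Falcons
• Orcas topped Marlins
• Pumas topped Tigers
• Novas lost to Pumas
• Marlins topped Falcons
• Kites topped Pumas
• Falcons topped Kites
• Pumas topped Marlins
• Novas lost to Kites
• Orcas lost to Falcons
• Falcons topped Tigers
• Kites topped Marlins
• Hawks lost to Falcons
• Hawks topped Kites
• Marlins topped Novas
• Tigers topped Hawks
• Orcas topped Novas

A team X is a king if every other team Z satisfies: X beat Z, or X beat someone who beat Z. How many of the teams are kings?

Pumas reaches everyone (king).
Orcas reaches everyone (king).
Tigers reaches everyone (king).
Novas cannot reach Tigers, Falcons in two steps.
Kites reaches everyone (king).
Marlins cannot reach Pumas in two steps.
Hawks reaches everyone (king).
Falcons reaches everyone (king).
Kings: Pumas, Orcas, Tigers, Kites, Hawks, Falcons — 6.

6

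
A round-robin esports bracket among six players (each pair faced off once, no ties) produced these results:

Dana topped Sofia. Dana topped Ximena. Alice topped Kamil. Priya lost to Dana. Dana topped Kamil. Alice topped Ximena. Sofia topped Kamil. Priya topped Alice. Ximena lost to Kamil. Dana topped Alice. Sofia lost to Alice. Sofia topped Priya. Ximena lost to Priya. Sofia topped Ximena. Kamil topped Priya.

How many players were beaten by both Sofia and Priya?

Sofia beat: Ximena, Priya, Kamil.
Priya beat: Ximena, Alice.
Both beat: Ximena — 1.

1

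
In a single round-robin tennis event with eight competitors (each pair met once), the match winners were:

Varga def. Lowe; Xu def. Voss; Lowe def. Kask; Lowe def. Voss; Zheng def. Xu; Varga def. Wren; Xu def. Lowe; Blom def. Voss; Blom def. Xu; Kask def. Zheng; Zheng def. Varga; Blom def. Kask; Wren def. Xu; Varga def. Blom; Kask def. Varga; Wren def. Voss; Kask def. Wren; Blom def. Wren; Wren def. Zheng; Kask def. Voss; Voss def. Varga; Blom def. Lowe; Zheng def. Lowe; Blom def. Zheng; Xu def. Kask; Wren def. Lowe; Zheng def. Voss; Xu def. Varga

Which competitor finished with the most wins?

Blom

Win totals: Voss 1, Blom 6, Zheng 4, Xu 4, Wren 4, Varga 3, Kask 4, Lowe 2.
Blom leads with 6 wins (next highest: 4).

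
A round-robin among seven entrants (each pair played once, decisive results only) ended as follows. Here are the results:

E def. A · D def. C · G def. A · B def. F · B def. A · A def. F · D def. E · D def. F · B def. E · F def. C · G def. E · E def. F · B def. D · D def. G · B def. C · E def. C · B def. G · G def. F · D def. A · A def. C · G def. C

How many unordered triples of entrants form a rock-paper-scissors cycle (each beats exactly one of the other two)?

0

Win totals: A 2, B 6, C 0, D 5, E 3, F 1, G 4.
An entrant with w wins dominates both others in C(w,2) triples; summing gives 1 + 15 + 0 + 10 + 3 + 0 + 6 = 35 transitive triples.
Total triples C(7,3) = 35, so cyclic triples = 35 − 35 = 0.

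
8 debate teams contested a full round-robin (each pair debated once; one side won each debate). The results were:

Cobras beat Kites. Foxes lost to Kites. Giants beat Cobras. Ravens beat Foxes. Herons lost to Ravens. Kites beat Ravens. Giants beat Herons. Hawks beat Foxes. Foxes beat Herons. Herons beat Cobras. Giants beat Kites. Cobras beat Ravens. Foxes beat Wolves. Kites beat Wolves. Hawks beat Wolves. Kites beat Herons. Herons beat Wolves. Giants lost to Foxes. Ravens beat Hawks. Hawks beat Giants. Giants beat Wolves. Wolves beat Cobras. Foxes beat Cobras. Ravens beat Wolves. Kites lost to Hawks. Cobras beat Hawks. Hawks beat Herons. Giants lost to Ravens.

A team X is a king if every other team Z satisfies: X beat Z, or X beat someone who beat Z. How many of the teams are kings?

6

Kites reaches everyone (king).
Wolves cannot reach Herons, Foxes, Giants in two steps.
Cobras reaches everyone (king).
Ravens reaches everyone (king).
Herons cannot reach Foxes, Giants in two steps.
Hawks reaches everyone (king).
Foxes reaches everyone (king).
Giants reaches everyone (king).
Kings: Kites, Cobras, Ravens, Hawks, Foxes, Giants — 6.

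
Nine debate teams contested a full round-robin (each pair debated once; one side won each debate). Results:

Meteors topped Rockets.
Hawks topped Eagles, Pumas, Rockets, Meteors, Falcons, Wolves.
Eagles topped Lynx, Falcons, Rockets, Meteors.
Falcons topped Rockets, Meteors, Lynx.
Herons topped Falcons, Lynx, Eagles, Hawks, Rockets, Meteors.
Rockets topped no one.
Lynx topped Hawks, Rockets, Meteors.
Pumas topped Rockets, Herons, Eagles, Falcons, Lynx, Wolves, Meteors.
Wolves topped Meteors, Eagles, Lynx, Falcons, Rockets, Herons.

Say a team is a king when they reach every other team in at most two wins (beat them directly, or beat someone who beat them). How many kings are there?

3

Meteors cannot reach Falcons, Hawks, Eagles, Wolves, Lynx, Herons, Pumas in two steps.
Falcons cannot reach Eagles, Wolves, Herons, Pumas in two steps.
Hawks reaches everyone (king).
Eagles cannot reach Wolves, Herons, Pumas in two steps.
Rockets cannot reach Meteors, Falcons, Hawks, Eagles, Wolves, Lynx, Herons, Pumas in two steps.
Wolves cannot reach Pumas in two steps.
Lynx cannot reach Herons in two steps.
Herons reaches everyone (king).
Pumas reaches everyone (king).
Kings: Hawks, Herons, Pumas — 3.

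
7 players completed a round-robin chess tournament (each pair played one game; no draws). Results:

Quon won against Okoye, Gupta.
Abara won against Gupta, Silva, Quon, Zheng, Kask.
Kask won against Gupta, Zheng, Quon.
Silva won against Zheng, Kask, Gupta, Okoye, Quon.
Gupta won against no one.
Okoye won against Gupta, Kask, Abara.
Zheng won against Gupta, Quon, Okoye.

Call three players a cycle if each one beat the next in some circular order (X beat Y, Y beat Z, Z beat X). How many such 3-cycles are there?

5

Win totals: Abara 5, Kask 3, Silva 5, Okoye 3, Gupta 0, Quon 2, Zheng 3.
A player with w wins dominates both others in C(w,2) triples; summing gives 10 + 3 + 10 + 3 + 0 + 1 + 3 = 30 transitive triples.
Total triples C(7,3) = 35, so cyclic triples = 35 − 30 = 5.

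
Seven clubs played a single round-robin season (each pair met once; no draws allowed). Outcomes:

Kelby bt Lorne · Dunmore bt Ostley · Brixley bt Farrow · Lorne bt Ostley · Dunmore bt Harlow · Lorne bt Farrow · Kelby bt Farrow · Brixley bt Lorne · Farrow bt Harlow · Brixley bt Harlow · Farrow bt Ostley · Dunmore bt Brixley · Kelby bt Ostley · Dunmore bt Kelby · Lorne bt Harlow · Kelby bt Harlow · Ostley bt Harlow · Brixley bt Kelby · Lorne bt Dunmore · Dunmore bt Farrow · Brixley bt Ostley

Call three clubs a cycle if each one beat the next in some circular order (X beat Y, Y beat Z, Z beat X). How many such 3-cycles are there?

Win totals: Kelby 4, Brixley 5, Dunmore 5, Harlow 0, Lorne 4, Ostley 1, Farrow 2.
A club with w wins dominates both others in C(w,2) triples; summing gives 6 + 10 + 10 + 0 + 6 + 0 + 1 = 33 transitive triples.
Total triples C(7,3) = 35, so cyclic triples = 35 − 33 = 2.

2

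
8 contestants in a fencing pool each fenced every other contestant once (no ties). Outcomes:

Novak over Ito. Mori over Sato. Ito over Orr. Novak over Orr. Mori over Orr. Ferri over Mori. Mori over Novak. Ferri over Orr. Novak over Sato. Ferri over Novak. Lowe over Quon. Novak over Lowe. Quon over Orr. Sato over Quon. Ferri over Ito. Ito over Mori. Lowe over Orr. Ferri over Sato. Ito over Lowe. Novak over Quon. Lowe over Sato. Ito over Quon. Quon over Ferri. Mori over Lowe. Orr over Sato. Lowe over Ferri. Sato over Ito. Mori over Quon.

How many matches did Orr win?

1

Orr's results: beat Sato; lost to Mori, Quon, Ito, Lowe, Novak, Ferri.
That is 1 win.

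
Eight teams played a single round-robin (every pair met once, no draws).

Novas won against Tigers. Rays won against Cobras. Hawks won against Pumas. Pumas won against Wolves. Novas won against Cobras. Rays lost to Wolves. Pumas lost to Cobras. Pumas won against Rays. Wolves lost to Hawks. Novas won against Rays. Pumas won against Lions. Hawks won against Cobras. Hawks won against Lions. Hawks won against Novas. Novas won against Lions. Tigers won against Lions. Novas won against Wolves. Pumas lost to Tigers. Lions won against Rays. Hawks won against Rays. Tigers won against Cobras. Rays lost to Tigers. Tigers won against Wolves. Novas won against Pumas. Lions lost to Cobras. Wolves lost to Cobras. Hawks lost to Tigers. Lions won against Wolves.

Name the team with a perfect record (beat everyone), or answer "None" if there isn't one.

None

Highest win total is Tigers with 6 (out of 7 possible).
Tigers lost to Novas, so no team went undefeated.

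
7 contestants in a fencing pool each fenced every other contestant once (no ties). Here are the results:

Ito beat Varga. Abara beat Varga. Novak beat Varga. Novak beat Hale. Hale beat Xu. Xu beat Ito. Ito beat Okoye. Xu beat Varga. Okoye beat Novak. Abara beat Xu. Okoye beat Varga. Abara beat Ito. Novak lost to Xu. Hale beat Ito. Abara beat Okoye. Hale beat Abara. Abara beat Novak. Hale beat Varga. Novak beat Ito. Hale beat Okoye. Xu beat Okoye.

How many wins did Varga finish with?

0

Varga's results: beat no one; lost to Abara, Hale, Ito, Xu, Novak, Okoye.
That is 0 wins.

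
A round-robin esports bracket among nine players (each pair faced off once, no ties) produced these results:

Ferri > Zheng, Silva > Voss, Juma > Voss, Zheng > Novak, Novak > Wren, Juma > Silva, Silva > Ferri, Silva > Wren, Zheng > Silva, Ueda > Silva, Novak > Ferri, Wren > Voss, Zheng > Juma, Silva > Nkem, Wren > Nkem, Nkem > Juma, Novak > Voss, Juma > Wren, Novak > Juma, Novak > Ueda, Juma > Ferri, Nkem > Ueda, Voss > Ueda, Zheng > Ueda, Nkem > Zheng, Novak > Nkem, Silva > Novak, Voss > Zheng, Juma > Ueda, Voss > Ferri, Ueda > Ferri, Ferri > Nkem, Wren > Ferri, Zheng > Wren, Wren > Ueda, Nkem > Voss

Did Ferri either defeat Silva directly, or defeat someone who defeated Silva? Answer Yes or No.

Ferri did not beat Silva directly.
Ferri beat Nkem, Zheng. Of those, Zheng beat Silva.

Yes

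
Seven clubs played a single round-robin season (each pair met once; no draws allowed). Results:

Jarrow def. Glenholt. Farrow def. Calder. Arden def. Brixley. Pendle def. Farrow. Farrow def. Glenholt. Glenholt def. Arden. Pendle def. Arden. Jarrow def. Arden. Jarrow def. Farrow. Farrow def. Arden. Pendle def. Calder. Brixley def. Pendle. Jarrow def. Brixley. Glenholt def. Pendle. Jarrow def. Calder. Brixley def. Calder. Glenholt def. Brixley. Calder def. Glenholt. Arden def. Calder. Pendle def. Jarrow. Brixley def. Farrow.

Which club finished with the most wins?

Jarrow

Win totals: Arden 2, Brixley 3, Calder 1, Jarrow 5, Glenholt 3, Farrow 3, Pendle 4.
Jarrow leads with 5 wins (next highest: 4).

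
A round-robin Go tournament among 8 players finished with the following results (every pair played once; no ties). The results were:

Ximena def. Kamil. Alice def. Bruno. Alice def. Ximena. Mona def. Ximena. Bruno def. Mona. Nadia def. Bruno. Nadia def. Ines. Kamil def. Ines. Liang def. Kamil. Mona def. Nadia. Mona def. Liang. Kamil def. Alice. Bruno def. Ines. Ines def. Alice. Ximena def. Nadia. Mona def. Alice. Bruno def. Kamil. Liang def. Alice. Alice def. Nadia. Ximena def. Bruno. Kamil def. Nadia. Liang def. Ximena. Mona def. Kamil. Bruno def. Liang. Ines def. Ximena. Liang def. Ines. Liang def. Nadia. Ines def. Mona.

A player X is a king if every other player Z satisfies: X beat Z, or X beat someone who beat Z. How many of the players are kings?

7

Ximena reaches everyone (king).
Liang reaches everyone (king).
Alice reaches everyone (king).
Ines reaches everyone (king).
Kamil cannot reach Liang in two steps.
Bruno reaches everyone (king).
Nadia reaches everyone (king).
Mona reaches everyone (king).
Kings: Ximena, Liang, Alice, Ines, Bruno, Nadia, Mona — 7.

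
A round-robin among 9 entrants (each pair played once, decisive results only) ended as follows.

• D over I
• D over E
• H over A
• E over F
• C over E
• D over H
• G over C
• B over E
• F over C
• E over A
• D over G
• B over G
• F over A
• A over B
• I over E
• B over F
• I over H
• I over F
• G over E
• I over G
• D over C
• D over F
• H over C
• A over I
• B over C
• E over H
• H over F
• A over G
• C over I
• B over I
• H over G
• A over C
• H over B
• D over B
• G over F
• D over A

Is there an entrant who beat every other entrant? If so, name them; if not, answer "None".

D

D has 8 wins out of 8 opponents — a perfect record.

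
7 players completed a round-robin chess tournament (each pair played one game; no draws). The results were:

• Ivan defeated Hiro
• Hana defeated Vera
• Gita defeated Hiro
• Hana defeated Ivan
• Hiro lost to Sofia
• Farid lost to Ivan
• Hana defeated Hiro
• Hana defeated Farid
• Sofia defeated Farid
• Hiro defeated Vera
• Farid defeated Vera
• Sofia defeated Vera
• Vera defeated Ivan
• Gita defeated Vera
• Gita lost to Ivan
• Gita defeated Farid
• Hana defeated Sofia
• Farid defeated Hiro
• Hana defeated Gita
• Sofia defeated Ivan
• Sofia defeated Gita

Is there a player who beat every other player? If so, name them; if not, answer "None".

Hana

Hana has 6 wins out of 6 opponents — a perfect record.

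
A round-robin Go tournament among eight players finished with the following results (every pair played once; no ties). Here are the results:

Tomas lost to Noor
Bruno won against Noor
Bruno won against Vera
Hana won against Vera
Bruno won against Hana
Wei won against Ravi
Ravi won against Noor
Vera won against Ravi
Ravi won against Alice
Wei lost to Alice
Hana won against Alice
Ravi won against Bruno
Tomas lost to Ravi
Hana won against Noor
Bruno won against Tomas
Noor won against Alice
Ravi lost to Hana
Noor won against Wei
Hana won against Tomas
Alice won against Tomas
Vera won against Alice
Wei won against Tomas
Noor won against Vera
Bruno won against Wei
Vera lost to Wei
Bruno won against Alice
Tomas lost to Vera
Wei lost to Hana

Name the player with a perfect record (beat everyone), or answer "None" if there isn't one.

Highest win total is Hana with 6 (out of 7 possible).
Hana lost to Bruno, so no player went undefeated.

None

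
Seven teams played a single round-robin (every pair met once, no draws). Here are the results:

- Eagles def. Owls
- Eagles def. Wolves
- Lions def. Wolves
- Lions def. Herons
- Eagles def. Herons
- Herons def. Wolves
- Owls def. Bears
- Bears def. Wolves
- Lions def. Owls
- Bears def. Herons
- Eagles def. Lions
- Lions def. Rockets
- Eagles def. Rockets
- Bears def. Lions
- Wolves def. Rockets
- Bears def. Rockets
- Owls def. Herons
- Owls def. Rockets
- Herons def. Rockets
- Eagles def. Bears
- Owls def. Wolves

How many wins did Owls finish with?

Owls' results: beat Herons, Bears, Wolves, Rockets; lost to Eagles, Lions.
That is 4 wins.

4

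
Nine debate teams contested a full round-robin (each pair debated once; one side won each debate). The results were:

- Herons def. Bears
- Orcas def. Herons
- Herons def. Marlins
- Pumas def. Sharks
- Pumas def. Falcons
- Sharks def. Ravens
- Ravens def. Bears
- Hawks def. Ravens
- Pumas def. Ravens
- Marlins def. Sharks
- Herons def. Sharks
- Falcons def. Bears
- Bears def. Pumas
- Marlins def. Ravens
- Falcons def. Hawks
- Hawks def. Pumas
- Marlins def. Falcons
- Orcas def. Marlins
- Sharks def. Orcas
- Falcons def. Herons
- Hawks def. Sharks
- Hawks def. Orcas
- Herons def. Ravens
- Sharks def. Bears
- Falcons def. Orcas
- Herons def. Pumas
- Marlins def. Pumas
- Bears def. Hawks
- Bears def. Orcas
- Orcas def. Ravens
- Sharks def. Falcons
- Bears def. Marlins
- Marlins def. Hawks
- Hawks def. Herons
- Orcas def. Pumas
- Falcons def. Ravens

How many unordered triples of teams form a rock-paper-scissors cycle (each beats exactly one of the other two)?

23

Win totals: Hawks 5, Bears 4, Ravens 1, Sharks 4, Herons 5, Pumas 3, Marlins 5, Falcons 5, Orcas 4.
A team with w wins dominates both others in C(w,2) triples; summing gives 10 + 6 + 0 + 6 + 10 + 3 + 10 + 10 + 6 = 61 transitive triples.
Total triples C(9,3) = 84, so cyclic triples = 84 − 61 = 23.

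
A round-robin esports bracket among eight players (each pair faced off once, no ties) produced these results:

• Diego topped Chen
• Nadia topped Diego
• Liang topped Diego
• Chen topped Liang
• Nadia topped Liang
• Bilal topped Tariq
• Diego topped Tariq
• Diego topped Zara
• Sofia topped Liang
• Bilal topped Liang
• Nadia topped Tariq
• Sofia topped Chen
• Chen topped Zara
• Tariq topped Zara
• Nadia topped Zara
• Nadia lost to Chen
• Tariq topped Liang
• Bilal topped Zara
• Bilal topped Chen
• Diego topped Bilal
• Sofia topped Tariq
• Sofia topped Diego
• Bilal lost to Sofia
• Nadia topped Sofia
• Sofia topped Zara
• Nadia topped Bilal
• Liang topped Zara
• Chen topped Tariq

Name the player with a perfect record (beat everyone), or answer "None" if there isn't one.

None

Highest win total is Sofia with 6 (out of 7 possible).
Sofia lost to Nadia, so no player went undefeated.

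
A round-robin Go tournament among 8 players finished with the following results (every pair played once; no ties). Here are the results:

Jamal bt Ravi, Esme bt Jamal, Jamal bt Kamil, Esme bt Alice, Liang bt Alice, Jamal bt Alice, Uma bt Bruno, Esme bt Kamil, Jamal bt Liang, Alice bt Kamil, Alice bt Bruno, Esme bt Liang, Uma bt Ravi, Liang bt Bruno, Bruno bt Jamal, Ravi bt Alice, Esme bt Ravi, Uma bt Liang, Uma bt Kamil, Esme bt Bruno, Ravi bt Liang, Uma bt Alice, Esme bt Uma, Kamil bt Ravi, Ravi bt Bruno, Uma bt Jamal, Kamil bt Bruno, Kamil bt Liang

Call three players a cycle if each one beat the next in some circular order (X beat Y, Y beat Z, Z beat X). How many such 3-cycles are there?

6

Win totals: Kamil 3, Alice 2, Uma 6, Liang 2, Jamal 4, Ravi 3, Esme 7, Bruno 1.
A player with w wins dominates both others in C(w,2) triples; summing gives 3 + 1 + 15 + 1 + 6 + 3 + 21 + 0 = 50 transitive triples.
Total triples C(8,3) = 56, so cyclic triples = 56 − 50 = 6.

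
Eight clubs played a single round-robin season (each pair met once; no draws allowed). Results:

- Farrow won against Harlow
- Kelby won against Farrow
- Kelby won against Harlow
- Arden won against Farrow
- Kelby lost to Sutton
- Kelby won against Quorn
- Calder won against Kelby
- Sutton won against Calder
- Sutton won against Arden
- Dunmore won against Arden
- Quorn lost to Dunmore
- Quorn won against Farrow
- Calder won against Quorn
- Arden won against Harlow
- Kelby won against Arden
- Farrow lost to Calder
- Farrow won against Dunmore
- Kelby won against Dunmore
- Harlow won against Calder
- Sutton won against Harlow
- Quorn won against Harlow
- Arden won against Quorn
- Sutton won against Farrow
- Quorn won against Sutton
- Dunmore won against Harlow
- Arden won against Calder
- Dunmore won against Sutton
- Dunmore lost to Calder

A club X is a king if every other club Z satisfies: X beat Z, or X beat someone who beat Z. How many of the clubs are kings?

6

Arden reaches everyone (king).
Quorn reaches everyone (king).
Sutton reaches everyone (king).
Dunmore reaches everyone (king).
Farrow cannot reach Kelby in two steps.
Harlow cannot reach Arden, Sutton in two steps.
Calder reaches everyone (king).
Kelby reaches everyone (king).
Kings: Arden, Quorn, Sutton, Dunmore, Calder, Kelby — 6.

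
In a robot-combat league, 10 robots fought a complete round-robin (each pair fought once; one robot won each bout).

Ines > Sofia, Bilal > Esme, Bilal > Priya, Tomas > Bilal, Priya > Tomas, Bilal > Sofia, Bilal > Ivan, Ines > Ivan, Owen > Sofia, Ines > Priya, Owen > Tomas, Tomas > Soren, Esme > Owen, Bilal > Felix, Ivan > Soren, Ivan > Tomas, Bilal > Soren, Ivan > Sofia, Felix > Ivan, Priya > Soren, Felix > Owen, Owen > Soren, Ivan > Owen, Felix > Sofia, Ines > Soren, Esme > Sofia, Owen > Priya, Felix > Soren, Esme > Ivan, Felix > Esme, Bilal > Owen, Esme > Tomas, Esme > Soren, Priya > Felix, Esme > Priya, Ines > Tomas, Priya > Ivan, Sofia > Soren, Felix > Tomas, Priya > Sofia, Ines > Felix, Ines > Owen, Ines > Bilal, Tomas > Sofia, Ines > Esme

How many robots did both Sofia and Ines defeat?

Sofia beat: Soren.
Ines beat: Sofia, Ivan, Soren, Felix, Bilal, Esme, Priya, Tomas, Owen.
Both beat: Soren — 1.

1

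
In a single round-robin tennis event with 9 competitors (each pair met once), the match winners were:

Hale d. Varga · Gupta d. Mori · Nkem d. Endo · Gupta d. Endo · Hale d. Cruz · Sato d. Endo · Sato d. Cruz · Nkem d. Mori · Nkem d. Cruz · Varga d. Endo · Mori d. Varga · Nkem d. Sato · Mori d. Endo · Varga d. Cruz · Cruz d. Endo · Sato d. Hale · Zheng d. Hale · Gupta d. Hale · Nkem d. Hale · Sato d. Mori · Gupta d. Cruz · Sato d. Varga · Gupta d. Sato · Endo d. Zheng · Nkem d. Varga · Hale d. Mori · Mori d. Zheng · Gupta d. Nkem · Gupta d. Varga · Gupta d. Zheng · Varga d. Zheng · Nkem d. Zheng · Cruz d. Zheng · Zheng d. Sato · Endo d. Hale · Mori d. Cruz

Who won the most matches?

Win totals: Zheng 2, Cruz 2, Gupta 8, Sato 5, Hale 3, Nkem 7, Varga 3, Endo 2, Mori 4.
Gupta leads with 8 wins (next highest: 7).

Gupta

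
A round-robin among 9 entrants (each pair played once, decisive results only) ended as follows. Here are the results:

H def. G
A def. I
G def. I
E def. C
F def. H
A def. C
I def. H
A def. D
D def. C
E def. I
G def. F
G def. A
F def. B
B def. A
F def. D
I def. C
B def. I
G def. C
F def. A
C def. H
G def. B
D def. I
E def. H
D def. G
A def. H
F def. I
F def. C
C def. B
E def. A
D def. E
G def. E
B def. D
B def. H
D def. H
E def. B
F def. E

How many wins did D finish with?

5

D's results: beat C, E, G, H, I; lost to A, B, F.
That is 5 wins.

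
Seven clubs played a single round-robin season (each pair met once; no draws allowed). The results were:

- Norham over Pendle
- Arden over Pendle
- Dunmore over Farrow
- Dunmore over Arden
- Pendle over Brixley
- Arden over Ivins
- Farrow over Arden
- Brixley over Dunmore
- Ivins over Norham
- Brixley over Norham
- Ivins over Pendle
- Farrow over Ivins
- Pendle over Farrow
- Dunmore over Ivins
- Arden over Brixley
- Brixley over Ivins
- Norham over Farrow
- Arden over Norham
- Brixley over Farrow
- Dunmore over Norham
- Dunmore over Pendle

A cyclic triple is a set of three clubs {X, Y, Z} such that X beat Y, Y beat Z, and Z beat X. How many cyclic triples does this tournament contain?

9

Win totals: Farrow 2, Pendle 2, Brixley 4, Ivins 2, Arden 4, Norham 2, Dunmore 5.
A club with w wins dominates both others in C(w,2) triples; summing gives 1 + 1 + 6 + 1 + 6 + 1 + 10 = 26 transitive triples.
Total triples C(7,3) = 35, so cyclic triples = 35 − 26 = 9.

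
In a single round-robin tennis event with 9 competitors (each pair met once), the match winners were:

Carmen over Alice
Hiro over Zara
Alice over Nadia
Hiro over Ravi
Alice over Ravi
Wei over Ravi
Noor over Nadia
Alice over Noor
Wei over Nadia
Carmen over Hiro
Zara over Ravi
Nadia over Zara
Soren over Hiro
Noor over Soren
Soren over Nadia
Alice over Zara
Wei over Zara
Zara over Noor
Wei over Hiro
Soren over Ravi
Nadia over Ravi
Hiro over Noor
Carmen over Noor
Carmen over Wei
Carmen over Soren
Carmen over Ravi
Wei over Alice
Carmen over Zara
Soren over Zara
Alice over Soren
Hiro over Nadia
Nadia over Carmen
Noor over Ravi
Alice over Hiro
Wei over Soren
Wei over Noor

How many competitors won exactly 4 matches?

2

Win totals: Zara 2, Soren 4, Hiro 4, Ravi 0, Wei 7, Nadia 3, Alice 6, Noor 3, Carmen 7.
Exactly 4: Soren, Hiro — 2 competitors.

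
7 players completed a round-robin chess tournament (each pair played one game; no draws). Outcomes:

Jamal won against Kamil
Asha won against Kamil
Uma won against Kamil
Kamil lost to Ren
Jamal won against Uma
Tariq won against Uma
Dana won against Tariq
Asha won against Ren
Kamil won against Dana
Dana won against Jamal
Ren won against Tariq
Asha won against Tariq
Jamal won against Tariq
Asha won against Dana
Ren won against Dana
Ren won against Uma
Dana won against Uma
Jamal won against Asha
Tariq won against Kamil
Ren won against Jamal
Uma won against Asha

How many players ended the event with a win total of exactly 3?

Win totals: Asha 4, Tariq 2, Uma 2, Kamil 1, Ren 5, Dana 3, Jamal 4.
Exactly 3: Dana — 1 player.

1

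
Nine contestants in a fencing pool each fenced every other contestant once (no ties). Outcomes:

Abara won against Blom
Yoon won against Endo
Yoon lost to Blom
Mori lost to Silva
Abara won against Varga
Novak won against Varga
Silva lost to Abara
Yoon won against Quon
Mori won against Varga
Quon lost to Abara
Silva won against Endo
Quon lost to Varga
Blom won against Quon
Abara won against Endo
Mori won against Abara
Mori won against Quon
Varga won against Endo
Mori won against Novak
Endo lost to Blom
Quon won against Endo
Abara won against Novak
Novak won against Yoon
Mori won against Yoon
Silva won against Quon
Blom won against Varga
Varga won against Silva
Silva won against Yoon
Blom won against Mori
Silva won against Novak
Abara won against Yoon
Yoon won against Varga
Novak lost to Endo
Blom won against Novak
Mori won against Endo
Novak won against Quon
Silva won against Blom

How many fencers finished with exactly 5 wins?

0

Win totals: Novak 3, Silva 6, Quon 1, Yoon 3, Mori 6, Abara 7, Endo 1, Varga 3, Blom 6.
No fencer has exactly 5 wins.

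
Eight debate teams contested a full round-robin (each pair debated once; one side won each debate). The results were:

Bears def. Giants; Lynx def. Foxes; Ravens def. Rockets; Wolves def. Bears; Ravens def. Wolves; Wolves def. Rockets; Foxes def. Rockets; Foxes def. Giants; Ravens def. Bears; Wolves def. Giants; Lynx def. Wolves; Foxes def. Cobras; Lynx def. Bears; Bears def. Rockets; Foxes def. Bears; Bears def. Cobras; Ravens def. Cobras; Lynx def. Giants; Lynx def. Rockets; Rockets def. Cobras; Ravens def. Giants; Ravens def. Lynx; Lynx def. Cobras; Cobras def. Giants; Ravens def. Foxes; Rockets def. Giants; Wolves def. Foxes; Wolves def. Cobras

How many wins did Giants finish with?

Giants' results: beat no one; lost to Bears, Rockets, Cobras, Ravens, Lynx, Foxes, Wolves.
That is 0 wins.

0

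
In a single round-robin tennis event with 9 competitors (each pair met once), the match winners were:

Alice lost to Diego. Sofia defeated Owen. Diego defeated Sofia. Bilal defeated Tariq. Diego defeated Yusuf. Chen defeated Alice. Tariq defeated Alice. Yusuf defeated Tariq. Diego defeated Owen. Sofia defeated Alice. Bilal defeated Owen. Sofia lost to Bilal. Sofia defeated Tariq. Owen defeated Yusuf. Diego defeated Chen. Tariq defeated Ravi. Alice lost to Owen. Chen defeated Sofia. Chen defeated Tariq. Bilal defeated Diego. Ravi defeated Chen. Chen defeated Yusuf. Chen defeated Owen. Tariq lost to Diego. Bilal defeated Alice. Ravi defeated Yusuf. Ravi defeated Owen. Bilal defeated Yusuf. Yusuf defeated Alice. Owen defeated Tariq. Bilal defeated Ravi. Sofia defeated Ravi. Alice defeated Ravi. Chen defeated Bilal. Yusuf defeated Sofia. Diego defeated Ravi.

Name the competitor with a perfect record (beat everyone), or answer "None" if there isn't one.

Highest win total is Diego with 7 (out of 8 possible).
Diego lost to Bilal, so no competitor went undefeated.

None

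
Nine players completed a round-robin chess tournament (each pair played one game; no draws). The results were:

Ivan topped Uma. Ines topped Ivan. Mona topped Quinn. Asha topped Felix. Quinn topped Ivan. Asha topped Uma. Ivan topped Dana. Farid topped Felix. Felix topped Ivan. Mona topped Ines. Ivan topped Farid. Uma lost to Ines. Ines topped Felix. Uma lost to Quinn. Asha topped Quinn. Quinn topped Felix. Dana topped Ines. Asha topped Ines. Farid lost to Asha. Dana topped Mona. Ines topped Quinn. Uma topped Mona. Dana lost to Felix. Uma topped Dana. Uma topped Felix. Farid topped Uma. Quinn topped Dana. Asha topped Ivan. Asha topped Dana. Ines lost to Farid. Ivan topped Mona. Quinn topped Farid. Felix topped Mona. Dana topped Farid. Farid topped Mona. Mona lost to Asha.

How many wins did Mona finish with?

2

Mona's results: beat Quinn, Ines; lost to Uma, Ivan, Asha, Farid, Dana, Felix.
That is 2 wins.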